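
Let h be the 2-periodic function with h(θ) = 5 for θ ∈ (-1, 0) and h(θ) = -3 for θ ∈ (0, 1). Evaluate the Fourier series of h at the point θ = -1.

1

θ = -1 differs from θ = 1 by -1 full period(s), and the series is 2-periodic.
At θ = 1 the one-sided limits are h(1^-) = -3 and h(1^+) = 5.
By Dirichlet's theorem the series converges to their average, [(-3) + (5)]/2 = 1.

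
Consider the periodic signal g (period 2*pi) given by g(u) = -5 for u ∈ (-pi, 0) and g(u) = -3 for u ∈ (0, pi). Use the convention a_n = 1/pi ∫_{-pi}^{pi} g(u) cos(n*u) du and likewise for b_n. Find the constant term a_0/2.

-4

a_0 = 1/pi ∫_{-pi}^{pi} g(u) du = 1/pi · (-8*pi) = -8.
So the constant term a_0/2 = -4.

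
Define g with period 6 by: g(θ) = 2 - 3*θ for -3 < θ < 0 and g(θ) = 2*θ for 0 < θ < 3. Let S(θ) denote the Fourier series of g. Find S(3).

17/2

θ = 3 differs from θ = -3 by 1 full period(s), and the series is 6-periodic.
At θ = -3 the one-sided limits are g(-3^-) = 6 and g(-3^+) = 11.
By Dirichlet's theorem the series converges to their average, [(6) + (11)]/2 = 17/2.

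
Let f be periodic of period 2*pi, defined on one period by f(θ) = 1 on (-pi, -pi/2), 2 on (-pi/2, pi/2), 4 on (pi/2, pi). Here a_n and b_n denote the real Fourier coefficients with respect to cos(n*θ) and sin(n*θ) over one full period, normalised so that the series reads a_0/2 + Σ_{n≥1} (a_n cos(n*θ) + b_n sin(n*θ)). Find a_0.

9/2

a_0 = 1/pi ∫_{-pi}^{pi} f(θ) dθ = 1/pi · (9*pi/2) = 9/2.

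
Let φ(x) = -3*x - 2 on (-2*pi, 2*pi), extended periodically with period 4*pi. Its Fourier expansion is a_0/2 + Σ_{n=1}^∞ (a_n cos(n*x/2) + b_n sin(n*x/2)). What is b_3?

-4

b_3 = (1/(2*pi)) ∫_{-2*pi}^{2*pi} φ(x) sin(3*x/2) dx.
Integrating by parts (boundary term plus one more integral), an antiderivative of (-3*x - 2) sin(3*x/2) is 2*x*cos(3*x/2) - 4*sin(3*x/2)/3 + 4*cos(3*x/2)/3; evaluating from -2*pi to 2*pi: ∫_{-2*pi}^{2*pi} (-3*x - 2) sin(3*x/2) dx = (-4*pi - 4/3) - (-4/3 + 4*pi) = -8*pi.
Hence b_3 = (1/(2*pi))·(-8*pi) = -4.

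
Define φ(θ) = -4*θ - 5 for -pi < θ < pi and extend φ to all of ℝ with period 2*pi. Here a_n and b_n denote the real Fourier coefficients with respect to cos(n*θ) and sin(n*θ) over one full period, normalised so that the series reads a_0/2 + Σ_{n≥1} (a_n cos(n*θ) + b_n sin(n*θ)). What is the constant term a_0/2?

a_0 = 1/pi ∫_{-pi}^{pi} φ(θ) dθ = 1/pi · (-10*pi) = -10.
So the constant term a_0/2 = -5.

-5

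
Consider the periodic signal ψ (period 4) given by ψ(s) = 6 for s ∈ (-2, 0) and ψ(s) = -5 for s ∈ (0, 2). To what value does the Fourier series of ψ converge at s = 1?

ψ is continuous at s = 1 with value -5, so the series converges to -5 there.

-5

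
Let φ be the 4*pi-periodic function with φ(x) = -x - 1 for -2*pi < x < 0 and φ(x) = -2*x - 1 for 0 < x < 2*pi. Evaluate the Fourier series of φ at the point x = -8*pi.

-1

x = -8*pi differs from x = 0 by -2 full period(s), and the series is 4*pi-periodic.
φ is continuous at x = 0 with value -1, so the series converges to -1 there.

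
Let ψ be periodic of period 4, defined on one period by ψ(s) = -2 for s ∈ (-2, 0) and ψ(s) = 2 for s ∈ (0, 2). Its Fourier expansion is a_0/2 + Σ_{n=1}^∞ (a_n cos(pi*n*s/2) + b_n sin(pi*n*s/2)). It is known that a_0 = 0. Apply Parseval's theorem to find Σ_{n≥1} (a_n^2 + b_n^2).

Parseval: a_0^2/2 + Σ_{n≥1} (a_n^2+b_n^2) = 1/2 ∫_{-2}^{2} ψ(s)^2 ds = 8.
Subtract a_0^2/2 = 0: Σ (a_n^2+b_n^2) = 8.

8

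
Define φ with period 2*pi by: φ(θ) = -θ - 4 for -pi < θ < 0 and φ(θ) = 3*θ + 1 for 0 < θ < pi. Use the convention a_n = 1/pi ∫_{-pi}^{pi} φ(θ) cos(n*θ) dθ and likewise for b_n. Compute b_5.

b_5 = 1/pi ∫_{-pi}^{pi} φ(θ) sin(5*θ) dθ.
Split the integral at the breakpoints.
Integrating by parts (boundary term plus one more integral), an antiderivative of (-θ - 4) sin(5*θ) is θ*cos(5*θ)/5 - sin(5*θ)/25 + 4*cos(5*θ)/5; evaluating from -pi to 0: ∫_{-pi}^{0} (-θ - 4) sin(5*θ) dθ = (4/5) - (-4/5 + pi/5) = 8/5 - pi/5.
Integrating by parts (boundary term plus one more integral), an antiderivative of (3*θ + 1) sin(5*θ) is -3*θ*cos(5*θ)/5 + 3*sin(5*θ)/25 - cos(5*θ)/5; evaluating from 0 to pi: ∫_{0}^{pi} (3*θ + 1) sin(5*θ) dθ = (1/5 + 3*pi/5) - (-1/5) = 2/5 + 3*pi/5.
Summing the pieces and multiplying by (1/pi) gives b_5 = 2/5 + 2/pi.

2/5 + 2/pi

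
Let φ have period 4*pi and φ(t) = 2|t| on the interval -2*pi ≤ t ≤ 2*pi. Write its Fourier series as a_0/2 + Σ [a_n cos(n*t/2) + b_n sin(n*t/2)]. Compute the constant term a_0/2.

2*pi

a_0 = (1/(2*pi)) ∫_{-2*pi}^{2*pi} φ(t) dt = (1/(2*pi)) · (8*pi**2) = 4*pi.
So the constant term a_0/2 = 2*pi.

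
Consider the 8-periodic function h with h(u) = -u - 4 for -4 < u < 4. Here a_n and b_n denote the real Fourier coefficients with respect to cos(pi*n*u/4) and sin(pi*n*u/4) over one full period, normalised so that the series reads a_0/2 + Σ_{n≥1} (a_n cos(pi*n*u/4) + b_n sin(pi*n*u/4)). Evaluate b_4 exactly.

2/pi

b_4 = 1/4 ∫_{-4}^{4} h(u) sin(pi*u) du.
Integrating by parts (boundary term plus one more integral), an antiderivative of (-u - 4) sin(pi*u) is u*cos(pi*u)/pi - sin(pi*u)/pi**2 + 4*cos(pi*u)/pi; evaluating from -4 to 4: ∫_{-4}^{4} (-u - 4) sin(pi*u) du = (8/pi) - (0) = 8/pi.
Hence b_4 = (1/4)·(8/pi) = 2/pi.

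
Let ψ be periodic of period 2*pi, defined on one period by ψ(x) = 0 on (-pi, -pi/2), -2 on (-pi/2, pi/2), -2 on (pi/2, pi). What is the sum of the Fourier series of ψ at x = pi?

-1

x = pi differs from x = -pi by 1 full period(s), and the series is 2*pi-periodic.
At x = -pi the one-sided limits are ψ(-pi^-) = -2 and ψ(-pi^+) = 0.
By Dirichlet's theorem the series converges to their average, [(-2) + (0)]/2 = -1.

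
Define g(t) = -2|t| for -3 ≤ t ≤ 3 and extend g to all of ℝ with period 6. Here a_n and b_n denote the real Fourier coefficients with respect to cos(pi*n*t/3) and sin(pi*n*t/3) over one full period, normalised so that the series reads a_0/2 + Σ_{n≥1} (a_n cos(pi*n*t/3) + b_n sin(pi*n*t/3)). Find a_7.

24/(49*pi**2)

a_7 = 1/3 ∫_{-3}^{3} g(t) cos(7*pi*t/3) dt.
g is even and cos(7*pi*t/3) is even, so the integrand is even and a_7 = 2/3 ∫_0^{3} g(t) cos(7*pi*t/3) dt.
Integrating by parts (boundary term plus one more integral), an antiderivative of (-2*t) cos(7*pi*t/3) is -6*t*sin(7*pi*t/3)/(7*pi) - 18*cos(7*pi*t/3)/(49*pi**2); evaluating from 0 to 3: ∫_{0}^{3} (-2*t) cos(7*pi*t/3) dt = (18/(49*pi**2)) - (-18/(49*pi**2)) = 36/(49*pi**2).
Hence a_7 = (2/3)·(36/(49*pi**2)) = 24/(49*pi**2).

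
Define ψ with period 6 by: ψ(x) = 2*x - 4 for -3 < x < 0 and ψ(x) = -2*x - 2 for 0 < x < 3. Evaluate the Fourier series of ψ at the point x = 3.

-9

At x = 3 the one-sided limits are ψ(3^-) = -8 and ψ(3^+) = -10.
By Dirichlet's theorem the series converges to their average, [(-8) + (-10)]/2 = -9.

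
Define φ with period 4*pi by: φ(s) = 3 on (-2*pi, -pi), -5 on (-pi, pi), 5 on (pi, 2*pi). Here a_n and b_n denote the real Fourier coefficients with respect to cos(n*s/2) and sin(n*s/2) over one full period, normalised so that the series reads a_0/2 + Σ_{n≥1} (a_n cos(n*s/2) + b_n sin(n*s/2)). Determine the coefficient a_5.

a_5 = (1/(2*pi)) ∫_{-2*pi}^{2*pi} φ(s) cos(5*s/2) ds.
Split the integral at the breakpoints.
Directly, an antiderivative of (3) cos(5*s/2) is 6*sin(5*s/2)/5; evaluating from -2*pi to -pi: ∫_{-2*pi}^{-pi} (3) cos(5*s/2) ds = (-6/5) - (0) = -6/5.
Directly, an antiderivative of (-5) cos(5*s/2) is -2*sin(5*s/2); evaluating from -pi to pi: ∫_{-pi}^{pi} (-5) cos(5*s/2) ds = (-2) - (2) = -4.
Directly, an antiderivative of (5) cos(5*s/2) is 2*sin(5*s/2); evaluating from pi to 2*pi: ∫_{pi}^{2*pi} (5) cos(5*s/2) ds = (0) - (2) = -2.
Summing the pieces and multiplying by (1/(2*pi)) gives a_5 = -18/(5*pi).

-18/(5*pi)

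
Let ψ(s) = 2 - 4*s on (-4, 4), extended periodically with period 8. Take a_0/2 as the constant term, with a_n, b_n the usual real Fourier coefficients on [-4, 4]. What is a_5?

0

a_5 = 1/4 ∫_{-4}^{4} ψ(s) cos(5*pi*s/4) ds.
Integrating by parts (boundary term plus one more integral), an antiderivative of (2 - 4*s) cos(5*pi*s/4) is -16*s*sin(5*pi*s/4)/(5*pi) + 8*sin(5*pi*s/4)/(5*pi) - 64*cos(5*pi*s/4)/(25*pi**2); evaluating from -4 to 4: ∫_{-4}^{4} (2 - 4*s) cos(5*pi*s/4) ds = (64/(25*pi**2)) - (64/(25*pi**2)) = 0.
Hence a_5 = (1/4)·(0) = 0.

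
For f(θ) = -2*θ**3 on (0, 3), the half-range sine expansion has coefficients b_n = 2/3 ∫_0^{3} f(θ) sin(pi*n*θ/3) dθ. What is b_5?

b_5 = 2/3 ∫_0^{3} (-2*θ**3) sin(5*pi*θ/3) dθ.
Integrating by parts three times (tabular method), an antiderivative of (-2*θ**3) sin(5*pi*θ/3) is 6*θ**3*cos(5*pi*θ/3)/(5*pi) - 54*θ**2*sin(5*pi*θ/3)/(25*pi**2) - 324*θ*cos(5*pi*θ/3)/(125*pi**3) + 972*sin(5*pi*θ/3)/(625*pi**4); evaluating from 0 to 3: ∫_{0}^{3} (-2*θ**3) sin(5*pi*θ/3) dθ = (162*(6 - 25*pi**2)/(125*pi**3)) - (0) = 162*(6 - 25*pi**2)/(125*pi**3).
Hence b_5 = (2/3)·(162*(6 - 25*pi**2)/(125*pi**3)) = 108*(6 - 25*pi**2)/(125*pi**3).

108*(6 - 25*pi**2)/(125*pi**3)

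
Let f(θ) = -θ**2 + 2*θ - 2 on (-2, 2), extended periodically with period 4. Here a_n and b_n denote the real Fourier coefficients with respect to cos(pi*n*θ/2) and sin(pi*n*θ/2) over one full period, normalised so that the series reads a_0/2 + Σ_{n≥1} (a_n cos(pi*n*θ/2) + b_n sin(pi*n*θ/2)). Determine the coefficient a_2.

-4/pi**2

a_2 = 1/2 ∫_{-2}^{2} f(θ) cos(pi*θ) dθ.
Integrating by parts twice (tabular method), an antiderivative of (-θ**2 + 2*θ - 2) cos(pi*θ) is -θ**2*sin(pi*θ)/pi + 2*θ*sin(pi*θ)/pi - 2*θ*cos(pi*θ)/pi**2 - 2*sin(pi*θ)/pi + 2*sin(pi*θ)/pi**3 + 2*cos(pi*θ)/pi**2; evaluating from -2 to 2: ∫_{-2}^{2} (-θ**2 + 2*θ - 2) cos(pi*θ) dθ = (-2/pi**2) - (6/pi**2) = -8/pi**2.
Hence a_2 = (1/2)·(-8/pi**2) = -4/pi**2.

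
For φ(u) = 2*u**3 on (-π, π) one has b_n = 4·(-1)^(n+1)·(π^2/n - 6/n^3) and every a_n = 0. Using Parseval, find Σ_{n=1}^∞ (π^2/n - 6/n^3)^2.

Parseval: Σ b_n^2 = (1/π) ∫_{-π}^{π} φ(u)^2 du = 8*pi**6/7.
b_n^2 = 16·(π^2/n - 6/n^3)^2, so the sum equals (8*pi**6/7)/16 = pi**6/14.

pi**6/14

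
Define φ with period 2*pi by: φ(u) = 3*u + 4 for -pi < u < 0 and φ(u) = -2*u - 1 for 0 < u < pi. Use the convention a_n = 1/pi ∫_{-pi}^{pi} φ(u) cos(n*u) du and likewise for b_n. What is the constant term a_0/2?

a_0 = 1/pi ∫_{-pi}^{pi} φ(u) du = 1/pi · (pi*(6 - 5*pi)/2) = 3 - 5*pi/2.
So the constant term a_0/2 = 3/2 - 5*pi/4.

3/2 - 5*pi/4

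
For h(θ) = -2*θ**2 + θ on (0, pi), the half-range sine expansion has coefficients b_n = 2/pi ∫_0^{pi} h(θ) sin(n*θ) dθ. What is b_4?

-1/2 + pi

b_4 = 2/pi ∫_0^{pi} (-2*θ**2 + θ) sin(4*θ) dθ.
Integrating by parts twice (tabular method), an antiderivative of (-2*θ**2 + θ) sin(4*θ) is θ**2*cos(4*θ)/2 - θ*sin(4*θ)/4 - θ*cos(4*θ)/4 + sin(4*θ)/16 - cos(4*θ)/16; evaluating from 0 to pi: ∫_{0}^{pi} (-2*θ**2 + θ) sin(4*θ) dθ = (-pi/4 - 1/16 + pi**2/2) - (-1/16) = pi*(-1 + 2*pi)/4.
Hence b_4 = (2/pi)·(pi*(-1 + 2*pi)/4) = -1/2 + pi.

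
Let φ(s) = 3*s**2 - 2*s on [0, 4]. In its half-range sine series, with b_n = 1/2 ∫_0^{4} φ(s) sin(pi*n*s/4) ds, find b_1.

-384/pi**3 + 80/pi

b_1 = 1/2 ∫_0^{4} (3*s**2 - 2*s) sin(pi*s/4) ds.
Integrating by parts twice (tabular method), an antiderivative of (3*s**2 - 2*s) sin(pi*s/4) is -12*s**2*cos(pi*s/4)/pi + 96*s*sin(pi*s/4)/pi**2 + 8*s*cos(pi*s/4)/pi - 32*sin(pi*s/4)/pi**2 + 384*cos(pi*s/4)/pi**3; evaluating from 0 to 4: ∫_{0}^{4} (3*s**2 - 2*s) sin(pi*s/4) ds = (-384/pi**3 + 160/pi) - (384/pi**3) = -768/pi**3 + 160/pi.
Hence b_1 = (1/2)·(-768/pi**3 + 160/pi) = -384/pi**3 + 80/pi.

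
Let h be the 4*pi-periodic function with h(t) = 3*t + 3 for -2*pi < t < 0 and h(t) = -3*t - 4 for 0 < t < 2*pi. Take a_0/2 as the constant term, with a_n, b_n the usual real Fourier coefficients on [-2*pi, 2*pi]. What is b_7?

-2/pi

b_7 = (1/(2*pi)) ∫_{-2*pi}^{2*pi} h(t) sin(7*t/2) dt.
Split the integral at the breakpoints.
Integrating by parts (boundary term plus one more integral), an antiderivative of (3*t + 3) sin(7*t/2) is -6*t*cos(7*t/2)/7 + 12*sin(7*t/2)/49 - 6*cos(7*t/2)/7; evaluating from -2*pi to 0: ∫_{-2*pi}^{0} (3*t + 3) sin(7*t/2) dt = (-6/7) - (6/7 - 12*pi/7) = -12/7 + 12*pi/7.
Integrating by parts (boundary term plus one more integral), an antiderivative of (-3*t - 4) sin(7*t/2) is 6*t*cos(7*t/2)/7 - 12*sin(7*t/2)/49 + 8*cos(7*t/2)/7; evaluating from 0 to 2*pi: ∫_{0}^{2*pi} (-3*t - 4) sin(7*t/2) dt = (-12*pi/7 - 8/7) - (8/7) = -12*pi/7 - 16/7.
Summing the pieces and multiplying by (1/(2*pi)) gives b_7 = -2/pi.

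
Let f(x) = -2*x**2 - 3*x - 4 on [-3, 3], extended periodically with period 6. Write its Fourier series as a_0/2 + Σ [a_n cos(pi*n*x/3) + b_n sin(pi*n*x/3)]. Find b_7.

-18/(7*pi)

b_7 = 1/3 ∫_{-3}^{3} f(x) sin(7*pi*x/3) dx.
Integrating by parts twice (tabular method), an antiderivative of (-2*x**2 - 3*x - 4) sin(7*pi*x/3) is 6*x**2*cos(7*pi*x/3)/(7*pi) - 36*x*sin(7*pi*x/3)/(49*pi**2) + 9*x*cos(7*pi*x/3)/(7*pi) - 27*sin(7*pi*x/3)/(49*pi**2) - 108*cos(7*pi*x/3)/(343*pi**3) + 12*cos(7*pi*x/3)/(7*pi); evaluating from -3 to 3: ∫_{-3}^{3} (-2*x**2 - 3*x - 4) sin(7*pi*x/3) dx = (3*(36 - 1519*pi**2)/(343*pi**3)) - (3*(36 - 637*pi**2)/(343*pi**3)) = -54/(7*pi).
Hence b_7 = (1/3)·(-54/(7*pi)) = -18/(7*pi).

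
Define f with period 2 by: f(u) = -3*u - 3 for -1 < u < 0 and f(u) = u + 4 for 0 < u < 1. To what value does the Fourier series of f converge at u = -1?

u = -1 differs from u = 1 by -1 full period(s), and the series is 2-periodic.
At u = 1 the one-sided limits are f(1^-) = 5 and f(1^+) = 0.
By Dirichlet's theorem the series converges to their average, [(5) + (0)]/2 = 5/2.

5/2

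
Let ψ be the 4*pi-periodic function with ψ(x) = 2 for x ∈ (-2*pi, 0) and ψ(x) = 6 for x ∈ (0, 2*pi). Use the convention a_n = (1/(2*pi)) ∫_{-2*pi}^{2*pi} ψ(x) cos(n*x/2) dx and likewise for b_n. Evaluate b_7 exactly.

8/(7*pi)

b_7 = (1/(2*pi)) ∫_{-2*pi}^{2*pi} ψ(x) sin(7*x/2) dx.
Split the integral at the breakpoints.
Directly, an antiderivative of (2) sin(7*x/2) is -4*cos(7*x/2)/7; evaluating from -2*pi to 0: ∫_{-2*pi}^{0} (2) sin(7*x/2) dx = (-4/7) - (4/7) = -8/7.
Directly, an antiderivative of (6) sin(7*x/2) is -12*cos(7*x/2)/7; evaluating from 0 to 2*pi: ∫_{0}^{2*pi} (6) sin(7*x/2) dx = (12/7) - (-12/7) = 24/7.
Summing the pieces and multiplying by (1/(2*pi)) gives b_7 = 8/(7*pi).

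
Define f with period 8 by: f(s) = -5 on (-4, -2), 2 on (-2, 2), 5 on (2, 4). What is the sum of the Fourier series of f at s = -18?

s = -18 differs from s = -2 by -2 full period(s), and the series is 8-periodic.
At s = -2 the one-sided limits are f(-2^-) = -5 and f(-2^+) = 2.
By Dirichlet's theorem the series converges to their average, [(-5) + (2)]/2 = -3/2.

-3/2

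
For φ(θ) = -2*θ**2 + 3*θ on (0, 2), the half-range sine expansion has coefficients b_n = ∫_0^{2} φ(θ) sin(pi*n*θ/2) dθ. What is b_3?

4*(16 - 9*pi**2)/(27*pi**3)

b_3 = ∫_0^{2} (-2*θ**2 + 3*θ) sin(3*pi*θ/2) dθ.
Integrating by parts twice (tabular method), an antiderivative of (-2*θ**2 + 3*θ) sin(3*pi*θ/2) is 4*θ**2*cos(3*pi*θ/2)/(3*pi) - 16*θ*sin(3*pi*θ/2)/(9*pi**2) - 2*θ*cos(3*pi*θ/2)/pi + 4*sin(3*pi*θ/2)/(3*pi**2) - 32*cos(3*pi*θ/2)/(27*pi**3); evaluating from 0 to 2: ∫_{0}^{2} (-2*θ**2 + 3*θ) sin(3*pi*θ/2) dθ = (4*(8 - 9*pi**2)/(27*pi**3)) - (-32/(27*pi**3)) = 4*(16 - 9*pi**2)/(27*pi**3).
Hence b_3 = 4*(16 - 9*pi**2)/(27*pi**3).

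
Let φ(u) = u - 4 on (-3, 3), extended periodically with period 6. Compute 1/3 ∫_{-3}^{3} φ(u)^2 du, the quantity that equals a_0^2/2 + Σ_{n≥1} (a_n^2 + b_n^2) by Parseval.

38

1/3 ∫_{-3}^{3} φ(u)^2 du = 1/3 · (114) = 38.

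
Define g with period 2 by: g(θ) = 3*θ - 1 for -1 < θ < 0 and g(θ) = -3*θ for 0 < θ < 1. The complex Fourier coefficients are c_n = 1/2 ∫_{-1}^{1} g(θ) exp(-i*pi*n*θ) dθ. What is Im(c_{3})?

-1/(3*pi)

Since g is real-valued, Im(c_{3}) = -1/2 ∫_{-1}^{1} g(θ) sin(3*pi*θ) dθ = -b_{3}/2.
Split the integral at the breakpoints.
Integrating by parts (boundary term plus one more integral), an antiderivative of (3*θ - 1) sin(3*pi*θ) is -θ*cos(3*pi*θ)/pi + sin(3*pi*θ)/(3*pi**2) + cos(3*pi*θ)/(3*pi); evaluating from -1 to 0: ∫_{-1}^{0} (3*θ - 1) sin(3*pi*θ) dθ = (1/(3*pi)) - (-4/(3*pi)) = 5/(3*pi).
Integrating by parts (boundary term plus one more integral), an antiderivative of (-3*θ) sin(3*pi*θ) is θ*cos(3*pi*θ)/pi - sin(3*pi*θ)/(3*pi**2); evaluating from 0 to 1: ∫_{0}^{1} (-3*θ) sin(3*pi*θ) dθ = (-1/pi) - (0) = -1/pi.
So ∫_{-1}^{1} g(θ) sin(3*pi*θ) dθ = 2/(3*pi).
Hence Im(c_{3}) = (-1/2)·(2/(3*pi)) = -1/(3*pi).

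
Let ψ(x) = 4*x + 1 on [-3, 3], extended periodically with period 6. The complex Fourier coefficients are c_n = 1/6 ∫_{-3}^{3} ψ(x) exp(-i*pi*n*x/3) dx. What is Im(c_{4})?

3/pi

Since ψ is real-valued, Im(c_{4}) = -1/6 ∫_{-3}^{3} ψ(x) sin(4*pi*x/3) dx = -b_{4}/2.
Integrating by parts (boundary term plus one more integral), an antiderivative of (4*x + 1) sin(4*pi*x/3) is -3*x*cos(4*pi*x/3)/pi + 9*sin(4*pi*x/3)/(4*pi**2) - 3*cos(4*pi*x/3)/(4*pi); evaluating from -3 to 3: ∫_{-3}^{3} (4*x + 1) sin(4*pi*x/3) dx = (-39/(4*pi)) - (33/(4*pi)) = -18/pi.
Hence Im(c_{4}) = (-1/6)·(-18/pi) = 3/pi.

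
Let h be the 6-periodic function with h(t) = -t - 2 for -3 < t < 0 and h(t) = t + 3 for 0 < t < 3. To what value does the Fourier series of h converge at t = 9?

t = 9 differs from t = -3 by 2 full period(s), and the series is 6-periodic.
At t = -3 the one-sided limits are h(-3^-) = 6 and h(-3^+) = 1.
By Dirichlet's theorem the series converges to their average, [(6) + (1)]/2 = 7/2.

7/2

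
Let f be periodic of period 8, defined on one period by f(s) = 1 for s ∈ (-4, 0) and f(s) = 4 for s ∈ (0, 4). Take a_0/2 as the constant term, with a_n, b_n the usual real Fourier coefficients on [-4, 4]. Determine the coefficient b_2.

b_2 = 1/4 ∫_{-4}^{4} f(s) sin(pi*s/2) ds.
Split the integral at the breakpoints.
Directly, an antiderivative of (1) sin(pi*s/2) is -2*cos(pi*s/2)/pi; evaluating from -4 to 0: ∫_{-4}^{0} (1) sin(pi*s/2) ds = (-2/pi) - (-2/pi) = 0.
Directly, an antiderivative of (4) sin(pi*s/2) is -8*cos(pi*s/2)/pi; evaluating from 0 to 4: ∫_{0}^{4} (4) sin(pi*s/2) ds = (-8/pi) - (-8/pi) = 0.
Summing the pieces and multiplying by (1/4) gives b_2 = 0.

0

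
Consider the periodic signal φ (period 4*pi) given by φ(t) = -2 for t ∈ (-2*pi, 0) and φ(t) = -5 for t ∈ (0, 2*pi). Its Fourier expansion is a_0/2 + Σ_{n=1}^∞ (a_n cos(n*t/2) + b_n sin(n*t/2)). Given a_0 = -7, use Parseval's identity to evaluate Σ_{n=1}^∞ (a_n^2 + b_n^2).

Parseval: a_0^2/2 + Σ_{n≥1} (a_n^2+b_n^2) = (1/(2*pi)) ∫_{-2*pi}^{2*pi} φ(t)^2 dt = 29.
Subtract a_0^2/2 = 49/2: Σ (a_n^2+b_n^2) = 9/2.

9/2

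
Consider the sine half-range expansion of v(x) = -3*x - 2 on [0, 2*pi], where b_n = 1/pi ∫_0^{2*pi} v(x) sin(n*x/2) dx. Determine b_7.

b_7 = 1/pi ∫_0^{2*pi} (-3*x - 2) sin(7*x/2) dx.
Integrating by parts (boundary term plus one more integral), an antiderivative of (-3*x - 2) sin(7*x/2) is 6*x*cos(7*x/2)/7 - 12*sin(7*x/2)/49 + 4*cos(7*x/2)/7; evaluating from 0 to 2*pi: ∫_{0}^{2*pi} (-3*x - 2) sin(7*x/2) dx = (-12*pi/7 - 4/7) - (4/7) = -12*pi/7 - 8/7.
Hence b_7 = (1/pi)·(-12*pi/7 - 8/7) = 4*(-3*pi - 2)/(7*pi).

4*(-3*pi - 2)/(7*pi)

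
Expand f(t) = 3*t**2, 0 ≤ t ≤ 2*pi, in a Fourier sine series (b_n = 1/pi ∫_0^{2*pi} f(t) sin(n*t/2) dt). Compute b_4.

b_4 = 1/pi ∫_0^{2*pi} (3*t**2) sin(2*t) dt.
Integrating by parts twice (tabular method), an antiderivative of (3*t**2) sin(2*t) is -3*t**2*cos(2*t)/2 + 3*t*sin(2*t)/2 + 3*cos(2*t)/4; evaluating from 0 to 2*pi: ∫_{0}^{2*pi} (3*t**2) sin(2*t) dt = (3/4 - 6*pi**2) - (3/4) = -6*pi**2.
Hence b_4 = (1/pi)·(-6*pi**2) = -6*pi.

-6*pi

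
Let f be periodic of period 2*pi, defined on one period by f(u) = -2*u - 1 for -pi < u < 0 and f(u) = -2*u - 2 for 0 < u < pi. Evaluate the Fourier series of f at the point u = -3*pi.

u = -3*pi differs from u = -pi by -1 full period(s), and the series is 2*pi-periodic.
At u = -pi the one-sided limits are f(-pi^-) = -2*pi - 2 and f(-pi^+) = -1 + 2*pi.
By Dirichlet's theorem the series converges to their average, [(-2*pi - 2) + (-1 + 2*pi)]/2 = -3/2.

-3/2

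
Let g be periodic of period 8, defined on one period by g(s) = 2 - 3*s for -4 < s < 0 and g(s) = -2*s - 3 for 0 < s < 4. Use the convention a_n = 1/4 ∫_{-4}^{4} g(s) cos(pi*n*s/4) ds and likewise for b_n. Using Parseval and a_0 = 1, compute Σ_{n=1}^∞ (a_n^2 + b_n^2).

Parseval: a_0^2/2 + Σ_{n≥1} (a_n^2+b_n^2) = 1/4 ∫_{-4}^{4} g(s)^2 ds = 391/3.
Subtract a_0^2/2 = 1/2: Σ (a_n^2+b_n^2) = 779/6.

779/6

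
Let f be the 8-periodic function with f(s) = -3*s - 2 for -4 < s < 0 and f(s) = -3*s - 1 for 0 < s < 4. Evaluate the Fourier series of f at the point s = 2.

-7

f is continuous at s = 2 with value -7, so the series converges to -7 there.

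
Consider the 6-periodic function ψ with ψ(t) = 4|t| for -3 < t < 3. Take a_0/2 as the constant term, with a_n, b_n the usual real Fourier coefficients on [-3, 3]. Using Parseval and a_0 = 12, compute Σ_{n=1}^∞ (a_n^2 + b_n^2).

24

Parseval: a_0^2/2 + Σ_{n≥1} (a_n^2+b_n^2) = 1/3 ∫_{-3}^{3} ψ(t)^2 dt = 96.
Subtract a_0^2/2 = 72: Σ (a_n^2+b_n^2) = 24.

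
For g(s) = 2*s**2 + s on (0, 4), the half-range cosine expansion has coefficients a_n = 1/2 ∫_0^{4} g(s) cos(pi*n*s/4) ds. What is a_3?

-16/pi**2

a_3 = 1/2 ∫_0^{4} (2*s**2 + s) cos(3*pi*s/4) ds.
Integrating by parts twice (tabular method), an antiderivative of (2*s**2 + s) cos(3*pi*s/4) is 8*s**2*sin(3*pi*s/4)/(3*pi) + 4*s*sin(3*pi*s/4)/(3*pi) + 64*s*cos(3*pi*s/4)/(9*pi**2) - 256*sin(3*pi*s/4)/(27*pi**3) + 16*cos(3*pi*s/4)/(9*pi**2); evaluating from 0 to 4: ∫_{0}^{4} (2*s**2 + s) cos(3*pi*s/4) ds = (-272/(9*pi**2)) - (16/(9*pi**2)) = -32/pi**2.
Hence a_3 = (1/2)·(-32/pi**2) = -16/pi**2.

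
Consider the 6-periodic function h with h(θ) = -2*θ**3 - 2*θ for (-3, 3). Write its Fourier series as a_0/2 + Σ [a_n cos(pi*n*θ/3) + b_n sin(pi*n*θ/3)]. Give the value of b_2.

b_2 = 1/3 ∫_{-3}^{3} h(θ) sin(2*pi*θ/3) dθ.
h is odd and sin(2*pi*θ/3) is odd, so the integrand is even and b_2 = 2/3 ∫_0^{3} h(θ) sin(2*pi*θ/3) dθ.
Integrating by parts three times (tabular method), an antiderivative of (-2*θ**3 - 2*θ) sin(2*pi*θ/3) is 3*θ**3*cos(2*pi*θ/3)/pi - 27*θ**2*sin(2*pi*θ/3)/(2*pi**2) - 81*θ*cos(2*pi*θ/3)/(2*pi**3) + 3*θ*cos(2*pi*θ/3)/pi - 9*sin(2*pi*θ/3)/(2*pi**2) + 243*sin(2*pi*θ/3)/(4*pi**4); evaluating from 0 to 3: ∫_{0}^{3} (-2*θ**3 - 2*θ) sin(2*pi*θ/3) dθ = (-243/(2*pi**3) + 90/pi) - (0) = -243/(2*pi**3) + 90/pi.
Hence b_2 = (2/3)·(-243/(2*pi**3) + 90/pi) = -81/pi**3 + 60/pi.

-81/pi**3 + 60/pi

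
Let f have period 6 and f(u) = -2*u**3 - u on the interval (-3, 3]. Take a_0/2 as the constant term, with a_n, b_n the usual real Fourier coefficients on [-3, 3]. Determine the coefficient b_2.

b_2 = 1/3 ∫_{-3}^{3} f(u) sin(2*pi*u/3) du.
f is odd and sin(2*pi*u/3) is odd, so the integrand is even and b_2 = 2/3 ∫_0^{3} f(u) sin(2*pi*u/3) du.
Integrating by parts three times (tabular method), an antiderivative of (-2*u**3 - u) sin(2*pi*u/3) is 3*u**3*cos(2*pi*u/3)/pi - 27*u**2*sin(2*pi*u/3)/(2*pi**2) - 81*u*cos(2*pi*u/3)/(2*pi**3) + 3*u*cos(2*pi*u/3)/(2*pi) - 9*sin(2*pi*u/3)/(4*pi**2) + 243*sin(2*pi*u/3)/(4*pi**4); evaluating from 0 to 3: ∫_{0}^{3} (-2*u**3 - u) sin(2*pi*u/3) du = (9*(-27 + 19*pi**2)/(2*pi**3)) - (0) = 9*(-27 + 19*pi**2)/(2*pi**3).
Hence b_2 = (2/3)·(9*(-27 + 19*pi**2)/(2*pi**3)) = -81/pi**3 + 57/pi.

-81/pi**3 + 57/pi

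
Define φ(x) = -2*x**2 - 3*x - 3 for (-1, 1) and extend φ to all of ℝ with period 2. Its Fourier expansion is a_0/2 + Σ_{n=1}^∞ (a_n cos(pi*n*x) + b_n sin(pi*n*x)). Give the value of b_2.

b_2 = ∫_{-1}^{1} φ(x) sin(2*pi*x) dx.
Integrating by parts twice (tabular method), an antiderivative of (-2*x**2 - 3*x - 3) sin(2*pi*x) is x**2*cos(2*pi*x)/pi - x*sin(2*pi*x)/pi**2 + 3*x*cos(2*pi*x)/(2*pi) - 3*sin(2*pi*x)/(4*pi**2) - cos(2*pi*x)/(2*pi**3) + 3*cos(2*pi*x)/(2*pi); evaluating from -1 to 1: ∫_{-1}^{1} (-2*x**2 - 3*x - 3) sin(2*pi*x) dx = (-1/(2*pi**3) + 4/pi) - ((-1/2 + pi**2)/pi**3) = 3/pi.
Hence b_2 = 3/pi.

3/pi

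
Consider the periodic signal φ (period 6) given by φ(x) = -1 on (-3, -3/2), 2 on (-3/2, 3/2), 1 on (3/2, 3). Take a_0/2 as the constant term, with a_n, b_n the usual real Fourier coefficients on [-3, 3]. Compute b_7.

b_7 = 1/3 ∫_{-3}^{3} φ(x) sin(7*pi*x/3) dx.
Split the integral at the breakpoints.
Directly, an antiderivative of (-1) sin(7*pi*x/3) is 3*cos(7*pi*x/3)/(7*pi); evaluating from -3 to -3/2: ∫_{-3}^{-3/2} (-1) sin(7*pi*x/3) dx = (0) - (-3/(7*pi)) = 3/(7*pi).
Directly, an antiderivative of (2) sin(7*pi*x/3) is -6*cos(7*pi*x/3)/(7*pi); evaluating from -3/2 to 3/2: ∫_{-3/2}^{3/2} (2) sin(7*pi*x/3) dx = (0) - (0) = 0.
Directly, an antiderivative of (1) sin(7*pi*x/3) is -3*cos(7*pi*x/3)/(7*pi); evaluating from 3/2 to 3: ∫_{3/2}^{3} (1) sin(7*pi*x/3) dx = (3/(7*pi)) - (0) = 3/(7*pi).
Summing the pieces and multiplying by (1/3) gives b_7 = 2/(7*pi).

2/(7*pi)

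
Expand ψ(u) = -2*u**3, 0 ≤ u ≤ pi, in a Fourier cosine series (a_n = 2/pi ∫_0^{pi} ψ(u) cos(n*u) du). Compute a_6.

-pi/3

a_6 = 2/pi ∫_0^{pi} (-2*u**3) cos(6*u) du.
Integrating by parts three times (tabular method), an antiderivative of (-2*u**3) cos(6*u) is -u**3*sin(6*u)/3 - u**2*cos(6*u)/6 + u*sin(6*u)/18 + cos(6*u)/108; evaluating from 0 to pi: ∫_{0}^{pi} (-2*u**3) cos(6*u) du = (1/108 - pi**2/6) - (1/108) = -pi**2/6.
Hence a_6 = (2/pi)·(-pi**2/6) = -pi/3.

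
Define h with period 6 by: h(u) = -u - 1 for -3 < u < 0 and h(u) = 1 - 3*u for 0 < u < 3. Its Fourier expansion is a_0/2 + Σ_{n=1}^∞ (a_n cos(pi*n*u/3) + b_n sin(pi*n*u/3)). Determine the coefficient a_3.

4/(3*pi**2)

a_3 = 1/3 ∫_{-3}^{3} h(u) cos(pi*u) du.
Split the integral at the breakpoints.
Integrating by parts (boundary term plus one more integral), an antiderivative of (-u - 1) cos(pi*u) is -u*sin(pi*u)/pi - sin(pi*u)/pi - cos(pi*u)/pi**2; evaluating from -3 to 0: ∫_{-3}^{0} (-u - 1) cos(pi*u) du = (-1/pi**2) - (pi**(-2)) = -2/pi**2.
Integrating by parts (boundary term plus one more integral), an antiderivative of (1 - 3*u) cos(pi*u) is -3*u*sin(pi*u)/pi + sin(pi*u)/pi - 3*cos(pi*u)/pi**2; evaluating from 0 to 3: ∫_{0}^{3} (1 - 3*u) cos(pi*u) du = (3/pi**2) - (-3/pi**2) = 6/pi**2.
Summing the pieces and multiplying by (1/3) gives a_3 = 4/(3*pi**2).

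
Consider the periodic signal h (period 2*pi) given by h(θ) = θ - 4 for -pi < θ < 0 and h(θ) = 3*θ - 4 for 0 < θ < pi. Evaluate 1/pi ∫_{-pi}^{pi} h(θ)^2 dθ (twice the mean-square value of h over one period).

-8*pi + 32 + 10*pi**2/3

1/pi ∫_{-pi}^{pi} h(θ)^2 dθ = 1/pi · (2*pi*(-12*pi + 48 + 5*pi**2)/3) = -8*pi + 32 + 10*pi**2/3.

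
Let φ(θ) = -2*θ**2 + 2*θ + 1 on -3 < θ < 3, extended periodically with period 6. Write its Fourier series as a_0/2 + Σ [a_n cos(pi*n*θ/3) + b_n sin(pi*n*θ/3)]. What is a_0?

-10

a_0 = 1/3 ∫_{-3}^{3} φ(θ) dθ = 1/3 · (-30) = -10.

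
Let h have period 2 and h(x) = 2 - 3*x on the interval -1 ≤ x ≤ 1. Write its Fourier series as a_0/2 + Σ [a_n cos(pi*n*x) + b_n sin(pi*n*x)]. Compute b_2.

3/pi

b_2 = ∫_{-1}^{1} h(x) sin(2*pi*x) dx.
Integrating by parts (boundary term plus one more integral), an antiderivative of (2 - 3*x) sin(2*pi*x) is 3*x*cos(2*pi*x)/(2*pi) - 3*sin(2*pi*x)/(4*pi**2) - cos(2*pi*x)/pi; evaluating from -1 to 1: ∫_{-1}^{1} (2 - 3*x) sin(2*pi*x) dx = (1/(2*pi)) - (-5/(2*pi)) = 3/pi.
Hence b_2 = 3/pi.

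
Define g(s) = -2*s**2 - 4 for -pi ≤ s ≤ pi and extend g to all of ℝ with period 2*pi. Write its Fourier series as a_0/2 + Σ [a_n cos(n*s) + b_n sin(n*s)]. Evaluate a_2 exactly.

-2

a_2 = 1/pi ∫_{-pi}^{pi} g(s) cos(2*s) ds.
g is even and cos(2*s) is even, so the integrand is even and a_2 = 2/pi ∫_0^{pi} g(s) cos(2*s) ds.
Integrating by parts twice (tabular method), an antiderivative of (-2*s**2 - 4) cos(2*s) is -s**2*sin(2*s) - s*cos(2*s) - 3*sin(2*s)/2; evaluating from 0 to pi: ∫_{0}^{pi} (-2*s**2 - 4) cos(2*s) ds = (-pi) - (0) = -pi.
Hence a_2 = (2/pi)·(-pi) = -2.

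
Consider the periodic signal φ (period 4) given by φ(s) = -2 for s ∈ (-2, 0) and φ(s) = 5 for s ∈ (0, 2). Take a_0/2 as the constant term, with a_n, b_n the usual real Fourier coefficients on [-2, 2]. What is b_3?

b_3 = 1/2 ∫_{-2}^{2} φ(s) sin(3*pi*s/2) ds.
Split the integral at the breakpoints.
Directly, an antiderivative of (-2) sin(3*pi*s/2) is 4*cos(3*pi*s/2)/(3*pi); evaluating from -2 to 0: ∫_{-2}^{0} (-2) sin(3*pi*s/2) ds = (4/(3*pi)) - (-4/(3*pi)) = 8/(3*pi).
Directly, an antiderivative of (5) sin(3*pi*s/2) is -10*cos(3*pi*s/2)/(3*pi); evaluating from 0 to 2: ∫_{0}^{2} (5) sin(3*pi*s/2) ds = (10/(3*pi)) - (-10/(3*pi)) = 20/(3*pi).
Summing the pieces and multiplying by (1/2) gives b_3 = 14/(3*pi).

14/(3*pi)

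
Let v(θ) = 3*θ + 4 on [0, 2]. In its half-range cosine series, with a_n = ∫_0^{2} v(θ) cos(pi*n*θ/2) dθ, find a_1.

-24/pi**2

a_1 = ∫_0^{2} (3*θ + 4) cos(pi*θ/2) dθ.
Integrating by parts (boundary term plus one more integral), an antiderivative of (3*θ + 4) cos(pi*θ/2) is 6*θ*sin(pi*θ/2)/pi + 8*sin(pi*θ/2)/pi + 12*cos(pi*θ/2)/pi**2; evaluating from 0 to 2: ∫_{0}^{2} (3*θ + 4) cos(pi*θ/2) dθ = (-12/pi**2) - (12/pi**2) = -24/pi**2.
Hence a_1 = -24/pi**2.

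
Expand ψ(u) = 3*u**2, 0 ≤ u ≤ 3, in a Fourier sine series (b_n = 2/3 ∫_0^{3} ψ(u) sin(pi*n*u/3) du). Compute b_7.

54*(-4 + 49*pi**2)/(343*pi**3)

b_7 = 2/3 ∫_0^{3} (3*u**2) sin(7*pi*u/3) du.
Integrating by parts twice (tabular method), an antiderivative of (3*u**2) sin(7*pi*u/3) is -9*u**2*cos(7*pi*u/3)/(7*pi) + 54*u*sin(7*pi*u/3)/(49*pi**2) + 162*cos(7*pi*u/3)/(343*pi**3); evaluating from 0 to 3: ∫_{0}^{3} (3*u**2) sin(7*pi*u/3) du = (81*(-2 + 49*pi**2)/(343*pi**3)) - (162/(343*pi**3)) = 81*(-4 + 49*pi**2)/(343*pi**3).
Hence b_7 = (2/3)·(81*(-4 + 49*pi**2)/(343*pi**3)) = 54*(-4 + 49*pi**2)/(343*pi**3).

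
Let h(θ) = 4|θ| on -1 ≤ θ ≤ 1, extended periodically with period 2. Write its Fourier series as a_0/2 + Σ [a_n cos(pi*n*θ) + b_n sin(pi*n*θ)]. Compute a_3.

-16/(9*pi**2)

a_3 = ∫_{-1}^{1} h(θ) cos(3*pi*θ) dθ.
h is even and cos(3*pi*θ) is even, so the integrand is even and a_3 = 2 ∫_0^{1} h(θ) cos(3*pi*θ) dθ.
Integrating by parts (boundary term plus one more integral), an antiderivative of (4*θ) cos(3*pi*θ) is 4*θ*sin(3*pi*θ)/(3*pi) + 4*cos(3*pi*θ)/(9*pi**2); evaluating from 0 to 1: ∫_{0}^{1} (4*θ) cos(3*pi*θ) dθ = (-4/(9*pi**2)) - (4/(9*pi**2)) = -8/(9*pi**2).
Hence a_3 = 2·(-8/(9*pi**2)) = -16/(9*pi**2).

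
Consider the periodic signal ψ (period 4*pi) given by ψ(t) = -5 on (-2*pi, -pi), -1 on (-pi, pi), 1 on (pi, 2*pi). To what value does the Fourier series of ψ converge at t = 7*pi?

-3

t = 7*pi differs from t = -pi by 2 full period(s), and the series is 4*pi-periodic.
At t = -pi the one-sided limits are ψ(-pi^-) = -5 and ψ(-pi^+) = -1.
By Dirichlet's theorem the series converges to their average, [(-5) + (-1)]/2 = -3.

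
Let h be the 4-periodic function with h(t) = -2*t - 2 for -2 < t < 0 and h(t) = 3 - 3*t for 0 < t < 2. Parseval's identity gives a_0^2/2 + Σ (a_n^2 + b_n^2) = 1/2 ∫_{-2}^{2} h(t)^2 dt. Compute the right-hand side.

1/2 ∫_{-2}^{2} h(t)^2 dt = 1/2 · (26/3) = 13/3.

13/3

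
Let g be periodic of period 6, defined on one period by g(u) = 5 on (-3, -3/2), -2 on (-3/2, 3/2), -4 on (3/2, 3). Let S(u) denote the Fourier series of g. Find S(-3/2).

3/2

At u = -3/2 the one-sided limits are g(-3/2^-) = 5 and g(-3/2^+) = -2.
By Dirichlet's theorem the series converges to their average, [(5) + (-2)]/2 = 3/2.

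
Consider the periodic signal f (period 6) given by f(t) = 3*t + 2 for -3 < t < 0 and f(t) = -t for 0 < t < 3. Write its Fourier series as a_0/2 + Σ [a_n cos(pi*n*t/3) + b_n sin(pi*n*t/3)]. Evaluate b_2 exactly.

b_2 = 1/3 ∫_{-3}^{3} f(t) sin(2*pi*t/3) dt.
Split the integral at the breakpoints.
Integrating by parts (boundary term plus one more integral), an antiderivative of (3*t + 2) sin(2*pi*t/3) is -9*t*cos(2*pi*t/3)/(2*pi) + 27*sin(2*pi*t/3)/(4*pi**2) - 3*cos(2*pi*t/3)/pi; evaluating from -3 to 0: ∫_{-3}^{0} (3*t + 2) sin(2*pi*t/3) dt = (-3/pi) - (21/(2*pi)) = -27/(2*pi).
Integrating by parts (boundary term plus one more integral), an antiderivative of (-t) sin(2*pi*t/3) is 3*t*cos(2*pi*t/3)/(2*pi) - 9*sin(2*pi*t/3)/(4*pi**2); evaluating from 0 to 3: ∫_{0}^{3} (-t) sin(2*pi*t/3) dt = (9/(2*pi)) - (0) = 9/(2*pi).
Summing the pieces and multiplying by (1/3) gives b_2 = -3/pi.

-3/pi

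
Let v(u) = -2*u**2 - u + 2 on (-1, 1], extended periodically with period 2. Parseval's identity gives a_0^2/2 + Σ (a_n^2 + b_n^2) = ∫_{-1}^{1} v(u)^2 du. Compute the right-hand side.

∫_{-1}^{1} v(u)^2 du = 74/15.

74/15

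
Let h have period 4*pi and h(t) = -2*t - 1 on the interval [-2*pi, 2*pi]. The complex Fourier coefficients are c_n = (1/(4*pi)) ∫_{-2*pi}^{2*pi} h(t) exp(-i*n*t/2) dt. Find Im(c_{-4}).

Since h is real-valued, Im(c_{-4}) = -(1/(4*pi)) ∫_{-2*pi}^{2*pi} h(t) sin(-2*t) dt = b_{4}/2.
Integrating by parts (boundary term plus one more integral), an antiderivative of (-2*t - 1) sin(-2*t) is -t*cos(2*t) + sin(2*t)/2 - cos(2*t)/2; evaluating from -2*pi to 2*pi: ∫_{-2*pi}^{2*pi} (-2*t - 1) sin(-2*t) dt = (-2*pi - 1/2) - (-1/2 + 2*pi) = -4*pi.
Hence Im(c_{-4}) = (-1/(4*pi))·(-4*pi) = 1.

1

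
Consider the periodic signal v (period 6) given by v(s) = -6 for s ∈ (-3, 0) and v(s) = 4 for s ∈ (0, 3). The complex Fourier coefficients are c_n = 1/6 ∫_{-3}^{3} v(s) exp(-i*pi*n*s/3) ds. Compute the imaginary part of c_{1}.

-10/pi

Since v is real-valued, Im(c_{1}) = -1/6 ∫_{-3}^{3} v(s) sin(pi*s/3) ds = -b_{1}/2.
Split the integral at the breakpoints.
Directly, an antiderivative of (-6) sin(pi*s/3) is 18*cos(pi*s/3)/pi; evaluating from -3 to 0: ∫_{-3}^{0} (-6) sin(pi*s/3) ds = (18/pi) - (-18/pi) = 36/pi.
Directly, an antiderivative of (4) sin(pi*s/3) is -12*cos(pi*s/3)/pi; evaluating from 0 to 3: ∫_{0}^{3} (4) sin(pi*s/3) ds = (12/pi) - (-12/pi) = 24/pi.
So ∫_{-3}^{3} v(s) sin(pi*s/3) ds = 60/pi.
Hence Im(c_{1}) = (-1/6)·(60/pi) = -10/pi.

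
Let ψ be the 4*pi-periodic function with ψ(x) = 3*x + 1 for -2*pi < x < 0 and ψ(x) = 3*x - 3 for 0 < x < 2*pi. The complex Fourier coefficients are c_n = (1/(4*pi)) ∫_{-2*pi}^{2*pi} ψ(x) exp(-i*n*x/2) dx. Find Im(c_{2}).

3

Since ψ is real-valued, Im(c_{2}) = -(1/(4*pi)) ∫_{-2*pi}^{2*pi} ψ(x) sin(x) dx = -b_{2}/2.
Split the integral at the breakpoints.
Integrating by parts (boundary term plus one more integral), an antiderivative of (3*x + 1) sin(x) is -3*x*cos(x) + 3*sin(x) - cos(x); evaluating from -2*pi to 0: ∫_{-2*pi}^{0} (3*x + 1) sin(x) dx = (-1) - (-1 + 6*pi) = -6*pi.
Integrating by parts (boundary term plus one more integral), an antiderivative of (3*x - 3) sin(x) is -3*x*cos(x) + 3*sin(x) + 3*cos(x); evaluating from 0 to 2*pi: ∫_{0}^{2*pi} (3*x - 3) sin(x) dx = (3 - 6*pi) - (3) = -6*pi.
So ∫_{-2*pi}^{2*pi} ψ(x) sin(x) dx = -12*pi.
Hence Im(c_{2}) = (-1/(4*pi))·(-12*pi) = 3.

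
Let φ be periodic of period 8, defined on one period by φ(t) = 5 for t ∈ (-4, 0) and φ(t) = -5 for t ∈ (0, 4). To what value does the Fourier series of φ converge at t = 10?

-5

t = 10 differs from t = 2 by 1 full period(s), and the series is 8-periodic.
φ is continuous at t = 2 with value -5, so the series converges to -5 there.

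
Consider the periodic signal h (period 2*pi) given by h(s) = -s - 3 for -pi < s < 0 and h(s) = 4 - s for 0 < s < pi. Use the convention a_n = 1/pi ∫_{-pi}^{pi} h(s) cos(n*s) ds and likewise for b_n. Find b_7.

-2/7 + 2/pi

b_7 = 1/pi ∫_{-pi}^{pi} h(s) sin(7*s) ds.
Split the integral at the breakpoints.
Integrating by parts (boundary term plus one more integral), an antiderivative of (-s - 3) sin(7*s) is s*cos(7*s)/7 - sin(7*s)/49 + 3*cos(7*s)/7; evaluating from -pi to 0: ∫_{-pi}^{0} (-s - 3) sin(7*s) ds = (3/7) - (-3/7 + pi/7) = 6/7 - pi/7.
Integrating by parts (boundary term plus one more integral), an antiderivative of (4 - s) sin(7*s) is s*cos(7*s)/7 - sin(7*s)/49 - 4*cos(7*s)/7; evaluating from 0 to pi: ∫_{0}^{pi} (4 - s) sin(7*s) ds = (4/7 - pi/7) - (-4/7) = 8/7 - pi/7.
Summing the pieces and multiplying by (1/pi) gives b_7 = -2/7 + 2/pi.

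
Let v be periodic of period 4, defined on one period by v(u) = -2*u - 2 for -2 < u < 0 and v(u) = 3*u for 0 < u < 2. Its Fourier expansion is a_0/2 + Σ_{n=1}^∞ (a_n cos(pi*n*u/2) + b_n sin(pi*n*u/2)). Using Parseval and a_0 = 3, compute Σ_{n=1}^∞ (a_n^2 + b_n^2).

Parseval: a_0^2/2 + Σ_{n≥1} (a_n^2+b_n^2) = 1/2 ∫_{-2}^{2} v(u)^2 du = 40/3.
Subtract a_0^2/2 = 9/2: Σ (a_n^2+b_n^2) = 53/6.

53/6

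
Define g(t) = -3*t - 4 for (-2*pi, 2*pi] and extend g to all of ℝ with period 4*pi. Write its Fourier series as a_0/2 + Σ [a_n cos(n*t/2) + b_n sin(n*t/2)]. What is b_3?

b_3 = (1/(2*pi)) ∫_{-2*pi}^{2*pi} g(t) sin(3*t/2) dt.
Integrating by parts (boundary term plus one more integral), an antiderivative of (-3*t - 4) sin(3*t/2) is 2*t*cos(3*t/2) - 4*sin(3*t/2)/3 + 8*cos(3*t/2)/3; evaluating from -2*pi to 2*pi: ∫_{-2*pi}^{2*pi} (-3*t - 4) sin(3*t/2) dt = (-4*pi - 8/3) - (-8/3 + 4*pi) = -8*pi.
Hence b_3 = (1/(2*pi))·(-8*pi) = -4.

-4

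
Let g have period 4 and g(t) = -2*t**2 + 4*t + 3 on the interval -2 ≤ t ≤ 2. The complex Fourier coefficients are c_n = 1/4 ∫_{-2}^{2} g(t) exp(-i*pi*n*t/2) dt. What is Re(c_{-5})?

16/(25*pi**2)

Since g is real-valued, Re(c_{-5}) = 1/4 ∫_{-2}^{2} g(t) cos(-5*pi*t/2) dt = a_{5}/2.
Integrating by parts twice (tabular method), an antiderivative of (-2*t**2 + 4*t + 3) cos(-5*pi*t/2) is -4*t**2*sin(5*pi*t/2)/(5*pi) + 8*t*sin(5*pi*t/2)/(5*pi) - 16*t*cos(5*pi*t/2)/(25*pi**2) + 32*sin(5*pi*t/2)/(125*pi**3) + 6*sin(5*pi*t/2)/(5*pi) + 16*cos(5*pi*t/2)/(25*pi**2); evaluating from -2 to 2: ∫_{-2}^{2} (-2*t**2 + 4*t + 3) cos(-5*pi*t/2) dt = (16/(25*pi**2)) - (-48/(25*pi**2)) = 64/(25*pi**2).
Hence Re(c_{-5}) = (1/4)·(64/(25*pi**2)) = 16/(25*pi**2).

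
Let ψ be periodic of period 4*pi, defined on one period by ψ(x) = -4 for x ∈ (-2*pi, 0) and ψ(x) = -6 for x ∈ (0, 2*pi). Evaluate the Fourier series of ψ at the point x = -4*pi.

-5

x = -4*pi differs from x = 0 by -1 full period(s), and the series is 4*pi-periodic.
At x = 0 the one-sided limits are ψ(0^-) = -4 and ψ(0^+) = -6.
By Dirichlet's theorem the series converges to their average, [(-4) + (-6)]/2 = -5.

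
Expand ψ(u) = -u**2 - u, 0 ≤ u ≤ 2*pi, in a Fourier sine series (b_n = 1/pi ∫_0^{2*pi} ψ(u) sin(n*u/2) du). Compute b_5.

4*(-50*pi**2 - 25*pi + 8)/(125*pi)

b_5 = 1/pi ∫_0^{2*pi} (-u**2 - u) sin(5*u/2) du.
Integrating by parts twice (tabular method), an antiderivative of (-u**2 - u) sin(5*u/2) is 2*u**2*cos(5*u/2)/5 - 8*u*sin(5*u/2)/25 + 2*u*cos(5*u/2)/5 - 4*sin(5*u/2)/25 - 16*cos(5*u/2)/125; evaluating from 0 to 2*pi: ∫_{0}^{2*pi} (-u**2 - u) sin(5*u/2) du = (-8*pi**2/5 - 4*pi/5 + 16/125) - (-16/125) = -8*pi**2/5 - 4*pi/5 + 32/125.
Hence b_5 = (1/pi)·(-8*pi**2/5 - 4*pi/5 + 32/125) = 4*(-50*pi**2 - 25*pi + 8)/(125*pi).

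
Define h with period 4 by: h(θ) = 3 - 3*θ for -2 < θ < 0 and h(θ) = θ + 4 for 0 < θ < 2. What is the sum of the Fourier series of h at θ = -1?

6

h is continuous at θ = -1 with value 6, so the series converges to 6 there.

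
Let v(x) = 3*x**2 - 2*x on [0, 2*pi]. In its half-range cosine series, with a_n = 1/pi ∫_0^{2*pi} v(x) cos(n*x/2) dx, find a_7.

a_7 = 1/pi ∫_0^{2*pi} (3*x**2 - 2*x) cos(7*x/2) dx.
Integrating by parts twice (tabular method), an antiderivative of (3*x**2 - 2*x) cos(7*x/2) is 6*x**2*sin(7*x/2)/7 - 4*x*sin(7*x/2)/7 + 24*x*cos(7*x/2)/49 - 48*sin(7*x/2)/343 - 8*cos(7*x/2)/49; evaluating from 0 to 2*pi: ∫_{0}^{2*pi} (3*x**2 - 2*x) cos(7*x/2) dx = (8/49 - 48*pi/49) - (-8/49) = 16/49 - 48*pi/49.
Hence a_7 = (1/pi)·(16/49 - 48*pi/49) = 16*(1 - 3*pi)/(49*pi).

16*(1 - 3*pi)/(49*pi)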